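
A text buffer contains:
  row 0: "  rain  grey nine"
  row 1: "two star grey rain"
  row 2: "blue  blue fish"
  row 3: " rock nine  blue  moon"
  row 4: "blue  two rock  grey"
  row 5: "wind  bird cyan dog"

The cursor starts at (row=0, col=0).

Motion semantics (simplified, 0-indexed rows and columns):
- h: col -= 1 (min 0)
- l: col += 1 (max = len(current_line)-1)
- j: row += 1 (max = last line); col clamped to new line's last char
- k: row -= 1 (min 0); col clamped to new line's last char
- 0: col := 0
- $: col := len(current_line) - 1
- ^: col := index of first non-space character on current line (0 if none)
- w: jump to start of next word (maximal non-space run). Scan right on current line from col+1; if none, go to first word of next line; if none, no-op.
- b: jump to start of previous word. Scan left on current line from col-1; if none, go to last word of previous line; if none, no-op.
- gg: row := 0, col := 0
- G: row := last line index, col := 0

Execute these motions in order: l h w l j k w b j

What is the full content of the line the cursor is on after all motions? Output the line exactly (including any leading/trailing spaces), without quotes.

After 1 (l): row=0 col=1 char='_'
After 2 (h): row=0 col=0 char='_'
After 3 (w): row=0 col=2 char='r'
After 4 (l): row=0 col=3 char='a'
After 5 (j): row=1 col=3 char='_'
After 6 (k): row=0 col=3 char='a'
After 7 (w): row=0 col=8 char='g'
After 8 (b): row=0 col=2 char='r'
After 9 (j): row=1 col=2 char='o'

Answer: two star grey rain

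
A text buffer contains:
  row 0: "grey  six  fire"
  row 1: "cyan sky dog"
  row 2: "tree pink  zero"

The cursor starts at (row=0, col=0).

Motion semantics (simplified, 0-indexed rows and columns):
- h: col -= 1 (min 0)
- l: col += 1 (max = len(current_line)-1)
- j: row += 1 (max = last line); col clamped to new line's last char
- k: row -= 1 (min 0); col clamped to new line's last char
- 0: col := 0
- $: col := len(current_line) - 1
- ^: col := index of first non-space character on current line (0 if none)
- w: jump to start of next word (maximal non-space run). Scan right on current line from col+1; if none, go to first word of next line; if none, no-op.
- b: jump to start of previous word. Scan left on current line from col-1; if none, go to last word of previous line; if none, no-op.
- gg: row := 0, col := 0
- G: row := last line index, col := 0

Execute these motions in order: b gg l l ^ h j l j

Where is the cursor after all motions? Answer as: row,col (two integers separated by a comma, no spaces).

After 1 (b): row=0 col=0 char='g'
After 2 (gg): row=0 col=0 char='g'
After 3 (l): row=0 col=1 char='r'
After 4 (l): row=0 col=2 char='e'
After 5 (^): row=0 col=0 char='g'
After 6 (h): row=0 col=0 char='g'
After 7 (j): row=1 col=0 char='c'
After 8 (l): row=1 col=1 char='y'
After 9 (j): row=2 col=1 char='r'

Answer: 2,1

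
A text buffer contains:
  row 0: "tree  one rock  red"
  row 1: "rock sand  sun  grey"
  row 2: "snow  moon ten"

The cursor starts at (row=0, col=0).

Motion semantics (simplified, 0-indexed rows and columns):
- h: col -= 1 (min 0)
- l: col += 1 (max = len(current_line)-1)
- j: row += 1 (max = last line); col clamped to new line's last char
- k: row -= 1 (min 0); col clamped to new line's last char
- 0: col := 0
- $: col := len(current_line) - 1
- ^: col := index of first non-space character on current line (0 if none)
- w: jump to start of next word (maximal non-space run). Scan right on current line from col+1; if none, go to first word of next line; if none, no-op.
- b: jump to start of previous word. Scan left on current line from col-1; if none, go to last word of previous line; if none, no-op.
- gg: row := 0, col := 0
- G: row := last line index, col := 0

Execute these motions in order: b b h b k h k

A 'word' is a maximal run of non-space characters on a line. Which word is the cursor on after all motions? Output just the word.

Answer: tree

Derivation:
After 1 (b): row=0 col=0 char='t'
After 2 (b): row=0 col=0 char='t'
After 3 (h): row=0 col=0 char='t'
After 4 (b): row=0 col=0 char='t'
After 5 (k): row=0 col=0 char='t'
After 6 (h): row=0 col=0 char='t'
After 7 (k): row=0 col=0 char='t'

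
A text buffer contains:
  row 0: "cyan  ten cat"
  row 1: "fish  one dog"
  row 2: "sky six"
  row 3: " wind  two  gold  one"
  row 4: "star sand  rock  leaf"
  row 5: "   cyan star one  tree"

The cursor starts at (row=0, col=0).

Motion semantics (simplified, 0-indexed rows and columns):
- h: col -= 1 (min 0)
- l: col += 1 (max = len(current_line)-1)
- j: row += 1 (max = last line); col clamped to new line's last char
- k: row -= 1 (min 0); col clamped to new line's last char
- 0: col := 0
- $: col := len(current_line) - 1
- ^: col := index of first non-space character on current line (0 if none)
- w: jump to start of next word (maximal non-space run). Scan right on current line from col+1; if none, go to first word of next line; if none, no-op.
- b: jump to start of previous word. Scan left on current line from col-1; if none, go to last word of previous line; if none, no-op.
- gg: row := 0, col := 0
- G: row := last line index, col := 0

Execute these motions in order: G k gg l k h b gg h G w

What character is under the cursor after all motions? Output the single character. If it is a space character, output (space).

After 1 (G): row=5 col=0 char='_'
After 2 (k): row=4 col=0 char='s'
After 3 (gg): row=0 col=0 char='c'
After 4 (l): row=0 col=1 char='y'
After 5 (k): row=0 col=1 char='y'
After 6 (h): row=0 col=0 char='c'
After 7 (b): row=0 col=0 char='c'
After 8 (gg): row=0 col=0 char='c'
After 9 (h): row=0 col=0 char='c'
After 10 (G): row=5 col=0 char='_'
After 11 (w): row=5 col=3 char='c'

Answer: c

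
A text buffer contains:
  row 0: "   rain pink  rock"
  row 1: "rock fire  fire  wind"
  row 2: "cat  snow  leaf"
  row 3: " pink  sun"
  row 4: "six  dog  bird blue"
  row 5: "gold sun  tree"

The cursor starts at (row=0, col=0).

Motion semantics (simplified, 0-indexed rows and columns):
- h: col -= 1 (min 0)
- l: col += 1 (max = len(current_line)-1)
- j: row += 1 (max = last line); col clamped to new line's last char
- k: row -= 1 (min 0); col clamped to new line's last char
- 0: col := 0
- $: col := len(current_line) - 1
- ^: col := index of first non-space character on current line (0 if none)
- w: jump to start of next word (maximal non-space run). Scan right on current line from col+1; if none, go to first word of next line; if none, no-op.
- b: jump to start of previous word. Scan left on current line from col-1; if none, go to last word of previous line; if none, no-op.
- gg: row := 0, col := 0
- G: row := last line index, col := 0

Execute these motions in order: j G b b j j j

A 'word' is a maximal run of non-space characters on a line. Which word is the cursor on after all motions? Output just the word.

After 1 (j): row=1 col=0 char='r'
After 2 (G): row=5 col=0 char='g'
After 3 (b): row=4 col=15 char='b'
After 4 (b): row=4 col=10 char='b'
After 5 (j): row=5 col=10 char='t'
After 6 (j): row=5 col=10 char='t'
After 7 (j): row=5 col=10 char='t'

Answer: tree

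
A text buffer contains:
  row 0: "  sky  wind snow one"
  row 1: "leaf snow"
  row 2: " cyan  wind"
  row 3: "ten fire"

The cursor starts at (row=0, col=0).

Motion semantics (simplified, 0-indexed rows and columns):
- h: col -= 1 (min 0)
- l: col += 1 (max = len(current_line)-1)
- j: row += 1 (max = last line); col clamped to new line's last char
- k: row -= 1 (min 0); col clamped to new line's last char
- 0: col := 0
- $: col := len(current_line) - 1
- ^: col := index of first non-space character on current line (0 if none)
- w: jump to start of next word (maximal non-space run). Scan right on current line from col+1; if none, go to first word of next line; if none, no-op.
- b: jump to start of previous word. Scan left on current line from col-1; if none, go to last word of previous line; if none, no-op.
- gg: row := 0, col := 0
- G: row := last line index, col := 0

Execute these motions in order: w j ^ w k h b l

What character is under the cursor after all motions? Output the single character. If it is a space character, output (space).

After 1 (w): row=0 col=2 char='s'
After 2 (j): row=1 col=2 char='a'
After 3 (^): row=1 col=0 char='l'
After 4 (w): row=1 col=5 char='s'
After 5 (k): row=0 col=5 char='_'
After 6 (h): row=0 col=4 char='y'
After 7 (b): row=0 col=2 char='s'
After 8 (l): row=0 col=3 char='k'

Answer: k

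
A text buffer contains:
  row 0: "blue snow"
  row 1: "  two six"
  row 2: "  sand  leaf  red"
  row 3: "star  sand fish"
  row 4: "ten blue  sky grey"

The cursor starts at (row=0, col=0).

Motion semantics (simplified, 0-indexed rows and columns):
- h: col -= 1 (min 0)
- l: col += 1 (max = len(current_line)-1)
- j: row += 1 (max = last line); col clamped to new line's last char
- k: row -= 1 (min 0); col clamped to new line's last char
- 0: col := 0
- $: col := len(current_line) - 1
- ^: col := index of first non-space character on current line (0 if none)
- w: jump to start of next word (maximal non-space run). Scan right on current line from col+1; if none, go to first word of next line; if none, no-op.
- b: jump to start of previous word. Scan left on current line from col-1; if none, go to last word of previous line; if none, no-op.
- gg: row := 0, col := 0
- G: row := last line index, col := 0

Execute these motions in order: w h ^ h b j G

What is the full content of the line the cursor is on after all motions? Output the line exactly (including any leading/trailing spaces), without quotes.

After 1 (w): row=0 col=5 char='s'
After 2 (h): row=0 col=4 char='_'
After 3 (^): row=0 col=0 char='b'
After 4 (h): row=0 col=0 char='b'
After 5 (b): row=0 col=0 char='b'
After 6 (j): row=1 col=0 char='_'
After 7 (G): row=4 col=0 char='t'

Answer: ten blue  sky grey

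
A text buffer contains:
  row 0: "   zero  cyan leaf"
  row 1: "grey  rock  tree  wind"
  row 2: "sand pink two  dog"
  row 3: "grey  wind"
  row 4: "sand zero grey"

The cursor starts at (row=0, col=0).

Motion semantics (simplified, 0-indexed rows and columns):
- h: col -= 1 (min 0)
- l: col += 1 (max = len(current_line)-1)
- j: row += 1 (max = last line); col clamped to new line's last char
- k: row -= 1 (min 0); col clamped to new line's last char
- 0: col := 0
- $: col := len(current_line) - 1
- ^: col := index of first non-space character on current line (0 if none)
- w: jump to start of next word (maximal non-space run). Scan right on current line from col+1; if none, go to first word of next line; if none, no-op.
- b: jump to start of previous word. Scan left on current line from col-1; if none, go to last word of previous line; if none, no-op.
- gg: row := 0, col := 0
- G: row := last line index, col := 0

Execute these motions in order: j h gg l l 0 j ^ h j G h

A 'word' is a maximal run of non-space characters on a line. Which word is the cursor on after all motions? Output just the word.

After 1 (j): row=1 col=0 char='g'
After 2 (h): row=1 col=0 char='g'
After 3 (gg): row=0 col=0 char='_'
After 4 (l): row=0 col=1 char='_'
After 5 (l): row=0 col=2 char='_'
After 6 (0): row=0 col=0 char='_'
After 7 (j): row=1 col=0 char='g'
After 8 (^): row=1 col=0 char='g'
After 9 (h): row=1 col=0 char='g'
After 10 (j): row=2 col=0 char='s'
After 11 (G): row=4 col=0 char='s'
After 12 (h): row=4 col=0 char='s'

Answer: sand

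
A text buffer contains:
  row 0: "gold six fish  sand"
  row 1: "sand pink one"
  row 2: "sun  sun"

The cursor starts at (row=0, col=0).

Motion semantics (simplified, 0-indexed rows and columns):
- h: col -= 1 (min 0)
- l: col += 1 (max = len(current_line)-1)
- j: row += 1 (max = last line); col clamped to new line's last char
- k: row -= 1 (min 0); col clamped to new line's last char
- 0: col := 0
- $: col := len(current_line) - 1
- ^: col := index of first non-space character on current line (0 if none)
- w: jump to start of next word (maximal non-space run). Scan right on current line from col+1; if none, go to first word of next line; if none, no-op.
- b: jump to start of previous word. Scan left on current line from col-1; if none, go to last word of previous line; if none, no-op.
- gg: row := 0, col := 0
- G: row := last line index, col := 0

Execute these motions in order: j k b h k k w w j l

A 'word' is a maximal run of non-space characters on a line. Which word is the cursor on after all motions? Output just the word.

Answer: one

Derivation:
After 1 (j): row=1 col=0 char='s'
After 2 (k): row=0 col=0 char='g'
After 3 (b): row=0 col=0 char='g'
After 4 (h): row=0 col=0 char='g'
After 5 (k): row=0 col=0 char='g'
After 6 (k): row=0 col=0 char='g'
After 7 (w): row=0 col=5 char='s'
After 8 (w): row=0 col=9 char='f'
After 9 (j): row=1 col=9 char='_'
After 10 (l): row=1 col=10 char='o'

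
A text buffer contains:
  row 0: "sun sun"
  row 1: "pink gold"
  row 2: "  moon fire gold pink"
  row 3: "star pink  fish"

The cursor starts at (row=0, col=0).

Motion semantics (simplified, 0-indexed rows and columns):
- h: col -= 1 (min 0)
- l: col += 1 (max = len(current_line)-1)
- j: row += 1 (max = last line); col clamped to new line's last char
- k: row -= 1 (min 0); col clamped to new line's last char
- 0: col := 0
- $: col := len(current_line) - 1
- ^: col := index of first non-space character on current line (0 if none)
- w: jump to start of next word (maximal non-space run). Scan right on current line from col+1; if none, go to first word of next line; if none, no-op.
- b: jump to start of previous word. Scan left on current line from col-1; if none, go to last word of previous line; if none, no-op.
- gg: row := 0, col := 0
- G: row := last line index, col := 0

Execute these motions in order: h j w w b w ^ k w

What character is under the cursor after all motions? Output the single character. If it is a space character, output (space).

After 1 (h): row=0 col=0 char='s'
After 2 (j): row=1 col=0 char='p'
After 3 (w): row=1 col=5 char='g'
After 4 (w): row=2 col=2 char='m'
After 5 (b): row=1 col=5 char='g'
After 6 (w): row=2 col=2 char='m'
After 7 (^): row=2 col=2 char='m'
After 8 (k): row=1 col=2 char='n'
After 9 (w): row=1 col=5 char='g'

Answer: g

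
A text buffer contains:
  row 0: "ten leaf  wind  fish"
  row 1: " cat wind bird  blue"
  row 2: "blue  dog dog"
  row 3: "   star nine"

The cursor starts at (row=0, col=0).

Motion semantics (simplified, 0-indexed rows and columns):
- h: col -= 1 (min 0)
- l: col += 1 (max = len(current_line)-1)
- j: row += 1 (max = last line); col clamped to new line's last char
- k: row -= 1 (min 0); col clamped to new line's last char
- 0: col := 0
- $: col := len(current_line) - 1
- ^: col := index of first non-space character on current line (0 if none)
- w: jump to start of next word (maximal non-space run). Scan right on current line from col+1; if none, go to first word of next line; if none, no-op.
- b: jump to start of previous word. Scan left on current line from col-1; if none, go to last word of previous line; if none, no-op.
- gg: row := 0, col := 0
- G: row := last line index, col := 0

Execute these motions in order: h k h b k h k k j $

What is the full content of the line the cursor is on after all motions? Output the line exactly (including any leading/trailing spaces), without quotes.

Answer:  cat wind bird  blue

Derivation:
After 1 (h): row=0 col=0 char='t'
After 2 (k): row=0 col=0 char='t'
After 3 (h): row=0 col=0 char='t'
After 4 (b): row=0 col=0 char='t'
After 5 (k): row=0 col=0 char='t'
After 6 (h): row=0 col=0 char='t'
After 7 (k): row=0 col=0 char='t'
After 8 (k): row=0 col=0 char='t'
After 9 (j): row=1 col=0 char='_'
After 10 ($): row=1 col=19 char='e'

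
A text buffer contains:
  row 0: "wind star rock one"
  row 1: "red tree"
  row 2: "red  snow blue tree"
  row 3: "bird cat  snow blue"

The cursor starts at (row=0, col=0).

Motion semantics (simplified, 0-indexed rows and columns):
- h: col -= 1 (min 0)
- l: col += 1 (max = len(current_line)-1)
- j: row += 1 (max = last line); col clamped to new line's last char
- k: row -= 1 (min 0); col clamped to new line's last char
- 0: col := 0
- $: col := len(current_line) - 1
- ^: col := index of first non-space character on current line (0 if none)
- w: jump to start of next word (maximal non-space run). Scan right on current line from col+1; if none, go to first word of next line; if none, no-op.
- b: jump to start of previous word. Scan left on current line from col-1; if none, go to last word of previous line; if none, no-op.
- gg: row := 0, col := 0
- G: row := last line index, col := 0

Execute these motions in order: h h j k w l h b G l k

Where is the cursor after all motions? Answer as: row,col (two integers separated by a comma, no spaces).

After 1 (h): row=0 col=0 char='w'
After 2 (h): row=0 col=0 char='w'
After 3 (j): row=1 col=0 char='r'
After 4 (k): row=0 col=0 char='w'
After 5 (w): row=0 col=5 char='s'
After 6 (l): row=0 col=6 char='t'
After 7 (h): row=0 col=5 char='s'
After 8 (b): row=0 col=0 char='w'
After 9 (G): row=3 col=0 char='b'
After 10 (l): row=3 col=1 char='i'
After 11 (k): row=2 col=1 char='e'

Answer: 2,1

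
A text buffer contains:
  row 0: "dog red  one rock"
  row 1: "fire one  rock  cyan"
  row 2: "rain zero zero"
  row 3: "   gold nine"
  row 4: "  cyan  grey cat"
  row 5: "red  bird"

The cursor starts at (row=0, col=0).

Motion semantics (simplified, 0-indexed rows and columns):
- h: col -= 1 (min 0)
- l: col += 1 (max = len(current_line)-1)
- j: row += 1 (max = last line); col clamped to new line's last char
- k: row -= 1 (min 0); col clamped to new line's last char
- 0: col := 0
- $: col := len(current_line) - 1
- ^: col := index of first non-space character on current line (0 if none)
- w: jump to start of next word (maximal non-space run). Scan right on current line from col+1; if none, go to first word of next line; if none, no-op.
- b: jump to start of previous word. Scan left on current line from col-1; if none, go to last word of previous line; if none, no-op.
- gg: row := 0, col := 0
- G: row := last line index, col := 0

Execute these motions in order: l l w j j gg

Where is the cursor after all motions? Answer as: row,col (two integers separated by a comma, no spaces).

Answer: 0,0

Derivation:
After 1 (l): row=0 col=1 char='o'
After 2 (l): row=0 col=2 char='g'
After 3 (w): row=0 col=4 char='r'
After 4 (j): row=1 col=4 char='_'
After 5 (j): row=2 col=4 char='_'
After 6 (gg): row=0 col=0 char='d'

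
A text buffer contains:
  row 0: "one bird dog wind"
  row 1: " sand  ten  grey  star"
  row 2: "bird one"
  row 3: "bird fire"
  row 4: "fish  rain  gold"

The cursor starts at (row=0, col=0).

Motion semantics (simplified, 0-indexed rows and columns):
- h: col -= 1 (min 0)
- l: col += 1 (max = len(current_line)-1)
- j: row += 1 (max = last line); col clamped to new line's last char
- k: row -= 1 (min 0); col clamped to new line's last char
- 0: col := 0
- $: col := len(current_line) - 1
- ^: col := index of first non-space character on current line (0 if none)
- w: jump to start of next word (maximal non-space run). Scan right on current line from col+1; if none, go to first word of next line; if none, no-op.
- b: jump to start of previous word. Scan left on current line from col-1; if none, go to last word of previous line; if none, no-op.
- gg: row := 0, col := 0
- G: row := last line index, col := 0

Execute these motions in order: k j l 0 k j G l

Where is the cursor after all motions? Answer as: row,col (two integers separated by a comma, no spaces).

Answer: 4,1

Derivation:
After 1 (k): row=0 col=0 char='o'
After 2 (j): row=1 col=0 char='_'
After 3 (l): row=1 col=1 char='s'
After 4 (0): row=1 col=0 char='_'
After 5 (k): row=0 col=0 char='o'
After 6 (j): row=1 col=0 char='_'
After 7 (G): row=4 col=0 char='f'
After 8 (l): row=4 col=1 char='i'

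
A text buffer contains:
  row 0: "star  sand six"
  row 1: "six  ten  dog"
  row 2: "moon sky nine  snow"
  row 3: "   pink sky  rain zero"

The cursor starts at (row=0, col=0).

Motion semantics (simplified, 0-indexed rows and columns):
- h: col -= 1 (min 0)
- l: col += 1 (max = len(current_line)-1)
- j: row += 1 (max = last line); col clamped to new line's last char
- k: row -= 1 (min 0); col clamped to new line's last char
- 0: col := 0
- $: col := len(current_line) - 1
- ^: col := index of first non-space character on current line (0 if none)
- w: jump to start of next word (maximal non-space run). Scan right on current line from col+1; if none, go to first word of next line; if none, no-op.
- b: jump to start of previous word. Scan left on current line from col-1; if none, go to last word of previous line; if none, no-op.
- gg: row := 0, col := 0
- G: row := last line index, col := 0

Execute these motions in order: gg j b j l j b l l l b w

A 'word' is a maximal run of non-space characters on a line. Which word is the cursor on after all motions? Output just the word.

After 1 (gg): row=0 col=0 char='s'
After 2 (j): row=1 col=0 char='s'
After 3 (b): row=0 col=11 char='s'
After 4 (j): row=1 col=11 char='o'
After 5 (l): row=1 col=12 char='g'
After 6 (j): row=2 col=12 char='e'
After 7 (b): row=2 col=9 char='n'
After 8 (l): row=2 col=10 char='i'
After 9 (l): row=2 col=11 char='n'
After 10 (l): row=2 col=12 char='e'
After 11 (b): row=2 col=9 char='n'
After 12 (w): row=2 col=15 char='s'

Answer: snow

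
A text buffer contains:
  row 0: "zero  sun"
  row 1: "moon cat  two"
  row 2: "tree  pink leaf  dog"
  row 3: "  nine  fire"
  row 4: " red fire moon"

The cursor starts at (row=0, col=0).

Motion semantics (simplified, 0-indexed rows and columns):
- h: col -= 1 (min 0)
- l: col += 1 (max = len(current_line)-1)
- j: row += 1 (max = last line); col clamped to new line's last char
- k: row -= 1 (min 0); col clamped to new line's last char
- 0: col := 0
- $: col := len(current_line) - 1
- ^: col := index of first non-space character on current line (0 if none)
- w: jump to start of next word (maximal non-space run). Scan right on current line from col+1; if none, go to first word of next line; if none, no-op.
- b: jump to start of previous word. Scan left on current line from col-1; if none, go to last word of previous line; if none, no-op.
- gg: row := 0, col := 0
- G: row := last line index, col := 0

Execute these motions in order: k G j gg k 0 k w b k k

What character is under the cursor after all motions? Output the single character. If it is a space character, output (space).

After 1 (k): row=0 col=0 char='z'
After 2 (G): row=4 col=0 char='_'
After 3 (j): row=4 col=0 char='_'
After 4 (gg): row=0 col=0 char='z'
After 5 (k): row=0 col=0 char='z'
After 6 (0): row=0 col=0 char='z'
After 7 (k): row=0 col=0 char='z'
After 8 (w): row=0 col=6 char='s'
After 9 (b): row=0 col=0 char='z'
After 10 (k): row=0 col=0 char='z'
After 11 (k): row=0 col=0 char='z'

Answer: z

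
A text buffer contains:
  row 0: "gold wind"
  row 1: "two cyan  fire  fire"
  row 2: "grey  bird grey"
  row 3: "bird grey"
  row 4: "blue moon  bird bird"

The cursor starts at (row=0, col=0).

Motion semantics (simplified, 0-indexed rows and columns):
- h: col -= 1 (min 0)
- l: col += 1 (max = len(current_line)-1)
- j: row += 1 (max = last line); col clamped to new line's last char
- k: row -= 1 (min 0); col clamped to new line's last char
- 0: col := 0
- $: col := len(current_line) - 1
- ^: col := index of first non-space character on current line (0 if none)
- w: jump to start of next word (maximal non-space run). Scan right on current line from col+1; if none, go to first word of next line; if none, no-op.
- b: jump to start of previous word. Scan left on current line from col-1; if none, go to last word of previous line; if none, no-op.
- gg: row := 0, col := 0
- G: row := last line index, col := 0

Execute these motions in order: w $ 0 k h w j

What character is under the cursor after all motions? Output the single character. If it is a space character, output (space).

After 1 (w): row=0 col=5 char='w'
After 2 ($): row=0 col=8 char='d'
After 3 (0): row=0 col=0 char='g'
After 4 (k): row=0 col=0 char='g'
After 5 (h): row=0 col=0 char='g'
After 6 (w): row=0 col=5 char='w'
After 7 (j): row=1 col=5 char='y'

Answer: y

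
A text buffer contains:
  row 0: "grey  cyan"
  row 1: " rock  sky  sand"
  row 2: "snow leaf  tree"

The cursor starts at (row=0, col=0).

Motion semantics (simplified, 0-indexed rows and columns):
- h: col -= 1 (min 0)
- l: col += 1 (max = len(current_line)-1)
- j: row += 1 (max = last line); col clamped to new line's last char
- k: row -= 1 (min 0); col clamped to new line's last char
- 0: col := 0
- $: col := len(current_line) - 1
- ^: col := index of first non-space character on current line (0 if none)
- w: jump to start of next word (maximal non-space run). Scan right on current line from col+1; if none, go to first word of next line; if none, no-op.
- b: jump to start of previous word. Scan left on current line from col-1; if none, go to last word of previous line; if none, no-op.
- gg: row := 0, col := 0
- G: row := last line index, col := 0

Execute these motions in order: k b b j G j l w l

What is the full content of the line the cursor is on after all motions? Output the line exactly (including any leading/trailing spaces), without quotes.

Answer: snow leaf  tree

Derivation:
After 1 (k): row=0 col=0 char='g'
After 2 (b): row=0 col=0 char='g'
After 3 (b): row=0 col=0 char='g'
After 4 (j): row=1 col=0 char='_'
After 5 (G): row=2 col=0 char='s'
After 6 (j): row=2 col=0 char='s'
After 7 (l): row=2 col=1 char='n'
After 8 (w): row=2 col=5 char='l'
After 9 (l): row=2 col=6 char='e'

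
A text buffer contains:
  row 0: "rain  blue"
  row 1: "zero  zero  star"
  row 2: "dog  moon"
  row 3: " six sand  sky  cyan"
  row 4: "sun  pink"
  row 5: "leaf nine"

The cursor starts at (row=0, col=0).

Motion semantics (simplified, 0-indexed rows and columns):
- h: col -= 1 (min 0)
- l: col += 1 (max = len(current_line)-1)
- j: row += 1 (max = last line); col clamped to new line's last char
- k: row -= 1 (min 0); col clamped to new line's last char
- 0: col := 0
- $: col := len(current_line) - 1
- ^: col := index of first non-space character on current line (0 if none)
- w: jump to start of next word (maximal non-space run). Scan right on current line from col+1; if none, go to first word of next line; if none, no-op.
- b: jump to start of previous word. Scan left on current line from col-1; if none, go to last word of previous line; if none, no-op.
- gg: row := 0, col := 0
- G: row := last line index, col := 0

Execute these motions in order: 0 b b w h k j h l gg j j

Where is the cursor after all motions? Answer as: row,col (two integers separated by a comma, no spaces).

After 1 (0): row=0 col=0 char='r'
After 2 (b): row=0 col=0 char='r'
After 3 (b): row=0 col=0 char='r'
After 4 (w): row=0 col=6 char='b'
After 5 (h): row=0 col=5 char='_'
After 6 (k): row=0 col=5 char='_'
After 7 (j): row=1 col=5 char='_'
After 8 (h): row=1 col=4 char='_'
After 9 (l): row=1 col=5 char='_'
After 10 (gg): row=0 col=0 char='r'
After 11 (j): row=1 col=0 char='z'
After 12 (j): row=2 col=0 char='d'

Answer: 2,0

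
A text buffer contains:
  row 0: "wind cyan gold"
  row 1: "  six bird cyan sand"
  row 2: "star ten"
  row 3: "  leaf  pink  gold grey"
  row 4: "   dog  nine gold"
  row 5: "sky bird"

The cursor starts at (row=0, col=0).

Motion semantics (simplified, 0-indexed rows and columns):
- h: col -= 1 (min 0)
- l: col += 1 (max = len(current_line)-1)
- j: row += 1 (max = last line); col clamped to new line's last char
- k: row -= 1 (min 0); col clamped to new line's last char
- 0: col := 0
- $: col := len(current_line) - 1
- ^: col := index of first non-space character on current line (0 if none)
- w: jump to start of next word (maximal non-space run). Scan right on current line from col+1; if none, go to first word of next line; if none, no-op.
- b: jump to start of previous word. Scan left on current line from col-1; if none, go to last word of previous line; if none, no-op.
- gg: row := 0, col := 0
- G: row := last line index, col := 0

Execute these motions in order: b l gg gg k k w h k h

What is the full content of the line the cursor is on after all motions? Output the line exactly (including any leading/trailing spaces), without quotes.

Answer: wind cyan gold

Derivation:
After 1 (b): row=0 col=0 char='w'
After 2 (l): row=0 col=1 char='i'
After 3 (gg): row=0 col=0 char='w'
After 4 (gg): row=0 col=0 char='w'
After 5 (k): row=0 col=0 char='w'
After 6 (k): row=0 col=0 char='w'
After 7 (w): row=0 col=5 char='c'
After 8 (h): row=0 col=4 char='_'
After 9 (k): row=0 col=4 char='_'
After 10 (h): row=0 col=3 char='d'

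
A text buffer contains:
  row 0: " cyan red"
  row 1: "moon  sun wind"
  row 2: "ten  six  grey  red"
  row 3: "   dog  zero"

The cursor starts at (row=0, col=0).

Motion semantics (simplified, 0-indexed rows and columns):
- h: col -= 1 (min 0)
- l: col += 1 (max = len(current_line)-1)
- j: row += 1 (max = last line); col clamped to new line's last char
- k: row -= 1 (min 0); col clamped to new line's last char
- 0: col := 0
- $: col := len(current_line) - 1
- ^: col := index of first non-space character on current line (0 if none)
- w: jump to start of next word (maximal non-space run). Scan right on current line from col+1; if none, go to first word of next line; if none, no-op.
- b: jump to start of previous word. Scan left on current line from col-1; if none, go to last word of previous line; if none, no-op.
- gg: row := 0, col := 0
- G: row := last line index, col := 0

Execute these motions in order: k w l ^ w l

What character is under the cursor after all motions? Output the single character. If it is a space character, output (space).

After 1 (k): row=0 col=0 char='_'
After 2 (w): row=0 col=1 char='c'
After 3 (l): row=0 col=2 char='y'
After 4 (^): row=0 col=1 char='c'
After 5 (w): row=0 col=6 char='r'
After 6 (l): row=0 col=7 char='e'

Answer: e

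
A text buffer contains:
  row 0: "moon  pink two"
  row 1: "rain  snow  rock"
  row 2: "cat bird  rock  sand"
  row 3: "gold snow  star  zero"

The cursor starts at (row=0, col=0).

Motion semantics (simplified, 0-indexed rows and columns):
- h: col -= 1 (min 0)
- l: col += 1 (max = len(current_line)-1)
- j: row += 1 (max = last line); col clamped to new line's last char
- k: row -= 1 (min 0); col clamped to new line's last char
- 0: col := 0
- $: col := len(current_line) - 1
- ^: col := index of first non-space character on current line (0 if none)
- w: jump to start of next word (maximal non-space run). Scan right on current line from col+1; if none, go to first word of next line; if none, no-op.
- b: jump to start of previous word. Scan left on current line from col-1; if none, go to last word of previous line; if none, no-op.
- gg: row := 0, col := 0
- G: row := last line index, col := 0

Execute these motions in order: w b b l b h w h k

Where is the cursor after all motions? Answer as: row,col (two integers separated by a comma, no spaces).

After 1 (w): row=0 col=6 char='p'
After 2 (b): row=0 col=0 char='m'
After 3 (b): row=0 col=0 char='m'
After 4 (l): row=0 col=1 char='o'
After 5 (b): row=0 col=0 char='m'
After 6 (h): row=0 col=0 char='m'
After 7 (w): row=0 col=6 char='p'
After 8 (h): row=0 col=5 char='_'
After 9 (k): row=0 col=5 char='_'

Answer: 0,5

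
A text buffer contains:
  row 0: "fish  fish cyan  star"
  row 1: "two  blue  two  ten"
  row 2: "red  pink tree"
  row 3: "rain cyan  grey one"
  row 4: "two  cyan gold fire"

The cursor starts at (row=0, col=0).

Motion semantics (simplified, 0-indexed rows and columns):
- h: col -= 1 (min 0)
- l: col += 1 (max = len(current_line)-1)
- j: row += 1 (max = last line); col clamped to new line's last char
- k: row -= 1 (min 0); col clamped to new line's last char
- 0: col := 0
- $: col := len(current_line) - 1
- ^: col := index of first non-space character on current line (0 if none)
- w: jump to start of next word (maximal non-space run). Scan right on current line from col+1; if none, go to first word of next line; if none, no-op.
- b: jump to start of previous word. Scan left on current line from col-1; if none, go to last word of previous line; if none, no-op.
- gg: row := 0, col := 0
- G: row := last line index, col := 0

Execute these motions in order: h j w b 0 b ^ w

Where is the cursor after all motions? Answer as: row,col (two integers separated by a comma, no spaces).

After 1 (h): row=0 col=0 char='f'
After 2 (j): row=1 col=0 char='t'
After 3 (w): row=1 col=5 char='b'
After 4 (b): row=1 col=0 char='t'
After 5 (0): row=1 col=0 char='t'
After 6 (b): row=0 col=17 char='s'
After 7 (^): row=0 col=0 char='f'
After 8 (w): row=0 col=6 char='f'

Answer: 0,6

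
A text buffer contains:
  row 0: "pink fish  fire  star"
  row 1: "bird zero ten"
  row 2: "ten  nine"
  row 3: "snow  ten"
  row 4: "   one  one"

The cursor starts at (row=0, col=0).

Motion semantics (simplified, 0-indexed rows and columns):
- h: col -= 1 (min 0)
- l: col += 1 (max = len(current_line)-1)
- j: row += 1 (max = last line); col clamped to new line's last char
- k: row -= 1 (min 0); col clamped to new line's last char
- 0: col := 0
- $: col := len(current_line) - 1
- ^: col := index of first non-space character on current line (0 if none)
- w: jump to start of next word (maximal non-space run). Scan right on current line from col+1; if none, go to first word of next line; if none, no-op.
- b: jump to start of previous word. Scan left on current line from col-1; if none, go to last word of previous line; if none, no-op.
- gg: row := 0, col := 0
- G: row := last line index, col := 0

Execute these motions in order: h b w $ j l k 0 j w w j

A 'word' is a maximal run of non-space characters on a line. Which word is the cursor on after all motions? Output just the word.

Answer: nine

Derivation:
After 1 (h): row=0 col=0 char='p'
After 2 (b): row=0 col=0 char='p'
After 3 (w): row=0 col=5 char='f'
After 4 ($): row=0 col=20 char='r'
After 5 (j): row=1 col=12 char='n'
After 6 (l): row=1 col=12 char='n'
After 7 (k): row=0 col=12 char='i'
After 8 (0): row=0 col=0 char='p'
After 9 (j): row=1 col=0 char='b'
After 10 (w): row=1 col=5 char='z'
After 11 (w): row=1 col=10 char='t'
After 12 (j): row=2 col=8 char='e'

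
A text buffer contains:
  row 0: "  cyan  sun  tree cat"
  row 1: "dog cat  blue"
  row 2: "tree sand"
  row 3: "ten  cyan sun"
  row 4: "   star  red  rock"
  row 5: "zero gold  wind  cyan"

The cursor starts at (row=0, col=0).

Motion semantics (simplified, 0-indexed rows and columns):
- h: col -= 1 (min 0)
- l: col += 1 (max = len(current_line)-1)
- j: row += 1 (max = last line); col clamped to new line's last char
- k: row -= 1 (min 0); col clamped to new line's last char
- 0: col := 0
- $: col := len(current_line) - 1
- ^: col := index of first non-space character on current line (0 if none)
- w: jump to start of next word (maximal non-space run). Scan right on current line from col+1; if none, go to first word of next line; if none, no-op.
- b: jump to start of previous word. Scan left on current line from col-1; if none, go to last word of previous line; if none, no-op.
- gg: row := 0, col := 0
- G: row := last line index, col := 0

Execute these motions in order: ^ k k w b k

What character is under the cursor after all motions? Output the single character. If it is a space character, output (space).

Answer: c

Derivation:
After 1 (^): row=0 col=2 char='c'
After 2 (k): row=0 col=2 char='c'
After 3 (k): row=0 col=2 char='c'
After 4 (w): row=0 col=8 char='s'
After 5 (b): row=0 col=2 char='c'
After 6 (k): row=0 col=2 char='c'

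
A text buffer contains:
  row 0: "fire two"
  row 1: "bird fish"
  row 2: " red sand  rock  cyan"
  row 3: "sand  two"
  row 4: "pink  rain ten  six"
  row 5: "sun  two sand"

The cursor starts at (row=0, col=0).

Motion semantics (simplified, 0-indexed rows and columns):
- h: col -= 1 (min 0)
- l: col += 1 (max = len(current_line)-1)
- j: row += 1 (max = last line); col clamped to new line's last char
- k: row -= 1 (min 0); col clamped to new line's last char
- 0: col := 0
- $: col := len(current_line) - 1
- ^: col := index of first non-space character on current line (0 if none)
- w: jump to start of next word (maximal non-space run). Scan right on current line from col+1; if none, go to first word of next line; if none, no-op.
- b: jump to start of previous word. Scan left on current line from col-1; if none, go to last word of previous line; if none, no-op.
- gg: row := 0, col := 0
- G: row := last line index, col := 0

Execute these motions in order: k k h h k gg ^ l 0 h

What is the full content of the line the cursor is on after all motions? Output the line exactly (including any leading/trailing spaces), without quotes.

After 1 (k): row=0 col=0 char='f'
After 2 (k): row=0 col=0 char='f'
After 3 (h): row=0 col=0 char='f'
After 4 (h): row=0 col=0 char='f'
After 5 (k): row=0 col=0 char='f'
After 6 (gg): row=0 col=0 char='f'
After 7 (^): row=0 col=0 char='f'
After 8 (l): row=0 col=1 char='i'
After 9 (0): row=0 col=0 char='f'
After 10 (h): row=0 col=0 char='f'

Answer: fire two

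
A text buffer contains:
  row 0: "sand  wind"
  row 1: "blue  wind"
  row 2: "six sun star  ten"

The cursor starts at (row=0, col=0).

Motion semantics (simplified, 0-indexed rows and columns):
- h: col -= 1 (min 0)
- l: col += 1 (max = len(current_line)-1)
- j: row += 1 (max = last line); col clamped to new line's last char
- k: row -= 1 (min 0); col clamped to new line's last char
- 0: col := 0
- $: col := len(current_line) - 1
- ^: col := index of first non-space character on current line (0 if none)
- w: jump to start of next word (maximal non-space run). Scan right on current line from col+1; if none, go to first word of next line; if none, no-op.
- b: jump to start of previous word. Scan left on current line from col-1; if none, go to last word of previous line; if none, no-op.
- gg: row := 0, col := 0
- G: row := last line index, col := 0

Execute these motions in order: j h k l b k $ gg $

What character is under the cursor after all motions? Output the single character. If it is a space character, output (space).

After 1 (j): row=1 col=0 char='b'
After 2 (h): row=1 col=0 char='b'
After 3 (k): row=0 col=0 char='s'
After 4 (l): row=0 col=1 char='a'
After 5 (b): row=0 col=0 char='s'
After 6 (k): row=0 col=0 char='s'
After 7 ($): row=0 col=9 char='d'
After 8 (gg): row=0 col=0 char='s'
After 9 ($): row=0 col=9 char='d'

Answer: d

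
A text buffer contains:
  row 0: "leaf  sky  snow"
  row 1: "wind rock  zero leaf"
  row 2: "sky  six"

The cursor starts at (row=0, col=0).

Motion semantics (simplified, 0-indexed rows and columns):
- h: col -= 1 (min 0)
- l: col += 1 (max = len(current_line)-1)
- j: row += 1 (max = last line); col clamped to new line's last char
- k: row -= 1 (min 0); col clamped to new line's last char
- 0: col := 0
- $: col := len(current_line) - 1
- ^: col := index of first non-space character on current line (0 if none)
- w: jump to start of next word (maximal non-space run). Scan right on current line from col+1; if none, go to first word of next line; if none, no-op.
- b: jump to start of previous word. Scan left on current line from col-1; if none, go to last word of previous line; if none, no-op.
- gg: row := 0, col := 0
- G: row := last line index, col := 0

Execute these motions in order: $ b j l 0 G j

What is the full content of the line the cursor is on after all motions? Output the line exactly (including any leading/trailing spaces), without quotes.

Answer: sky  six

Derivation:
After 1 ($): row=0 col=14 char='w'
After 2 (b): row=0 col=11 char='s'
After 3 (j): row=1 col=11 char='z'
After 4 (l): row=1 col=12 char='e'
After 5 (0): row=1 col=0 char='w'
After 6 (G): row=2 col=0 char='s'
After 7 (j): row=2 col=0 char='s'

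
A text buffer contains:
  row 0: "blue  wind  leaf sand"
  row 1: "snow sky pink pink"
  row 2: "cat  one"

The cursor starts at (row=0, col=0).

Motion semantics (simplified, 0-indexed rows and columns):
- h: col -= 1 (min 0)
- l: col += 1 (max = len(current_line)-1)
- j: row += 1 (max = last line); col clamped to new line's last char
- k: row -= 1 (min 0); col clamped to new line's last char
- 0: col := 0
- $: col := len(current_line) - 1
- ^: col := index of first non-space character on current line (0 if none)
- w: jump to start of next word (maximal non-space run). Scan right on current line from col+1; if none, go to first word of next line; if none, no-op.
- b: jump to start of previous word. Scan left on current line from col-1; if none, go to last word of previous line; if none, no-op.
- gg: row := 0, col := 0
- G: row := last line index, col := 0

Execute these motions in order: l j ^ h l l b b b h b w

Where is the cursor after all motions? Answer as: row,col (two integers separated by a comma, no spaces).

Answer: 0,12

Derivation:
After 1 (l): row=0 col=1 char='l'
After 2 (j): row=1 col=1 char='n'
After 3 (^): row=1 col=0 char='s'
After 4 (h): row=1 col=0 char='s'
After 5 (l): row=1 col=1 char='n'
After 6 (l): row=1 col=2 char='o'
After 7 (b): row=1 col=0 char='s'
After 8 (b): row=0 col=17 char='s'
After 9 (b): row=0 col=12 char='l'
After 10 (h): row=0 col=11 char='_'
After 11 (b): row=0 col=6 char='w'
After 12 (w): row=0 col=12 char='l'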